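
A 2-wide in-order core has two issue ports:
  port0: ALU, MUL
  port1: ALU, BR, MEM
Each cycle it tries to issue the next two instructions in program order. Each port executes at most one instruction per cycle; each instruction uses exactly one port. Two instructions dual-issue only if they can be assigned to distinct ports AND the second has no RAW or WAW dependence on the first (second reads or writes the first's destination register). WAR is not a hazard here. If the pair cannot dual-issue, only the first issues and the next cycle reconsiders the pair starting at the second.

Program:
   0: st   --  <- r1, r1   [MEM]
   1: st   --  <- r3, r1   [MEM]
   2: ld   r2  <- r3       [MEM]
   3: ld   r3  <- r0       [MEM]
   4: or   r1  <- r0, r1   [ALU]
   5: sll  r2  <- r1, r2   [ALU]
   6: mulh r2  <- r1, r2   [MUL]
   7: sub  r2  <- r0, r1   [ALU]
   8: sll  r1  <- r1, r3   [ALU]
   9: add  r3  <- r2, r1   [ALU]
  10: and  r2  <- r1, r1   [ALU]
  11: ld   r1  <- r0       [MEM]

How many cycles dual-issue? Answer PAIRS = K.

PAIRS = 3

[0] i0  st.MEM  -- no-port MEM/MEM
[1] i1  st.MEM  -- no-port MEM/MEM
[2] i2  ld.MEM  -- no-port MEM/MEM
[3] i3/i4  ld.MEM+or.ALU  -- pair
[4] i5  sll.ALU  -- RAW+WAW r2
[5] i6  mulh.MUL  -- WAW r2
[6] i7/i8  sub.ALU+sll.ALU  -- pair
[7] i9/i10  add.ALU+and.ALU  -- pair
[8] i11  ld.MEM  -- tail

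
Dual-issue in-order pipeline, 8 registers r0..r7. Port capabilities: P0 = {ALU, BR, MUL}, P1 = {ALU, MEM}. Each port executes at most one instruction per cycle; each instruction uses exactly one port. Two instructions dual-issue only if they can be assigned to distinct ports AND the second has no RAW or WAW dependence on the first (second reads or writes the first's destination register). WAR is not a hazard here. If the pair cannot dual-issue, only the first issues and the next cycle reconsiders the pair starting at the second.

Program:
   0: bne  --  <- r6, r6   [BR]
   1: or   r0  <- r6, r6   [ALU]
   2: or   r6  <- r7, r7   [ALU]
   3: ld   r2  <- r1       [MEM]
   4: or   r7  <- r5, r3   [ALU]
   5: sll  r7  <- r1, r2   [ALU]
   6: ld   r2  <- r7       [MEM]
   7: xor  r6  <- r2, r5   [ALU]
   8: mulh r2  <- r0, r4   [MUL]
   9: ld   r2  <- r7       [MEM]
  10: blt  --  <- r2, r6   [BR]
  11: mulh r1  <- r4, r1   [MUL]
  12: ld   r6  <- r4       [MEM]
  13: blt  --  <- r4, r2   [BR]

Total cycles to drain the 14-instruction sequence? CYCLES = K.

CYCLES = 10

  cy0 -> i0/i1 (bne.BR+or.ALU) pair
  cy1 -> i2/i3 (or.ALU+ld.MEM) pair
  cy2 -> i4 (or.ALU) WAW r7
  cy3 -> i5 (sll.ALU) RAW r7
  cy4 -> i6 (ld.MEM) RAW r2
  cy5 -> i7/i8 (xor.ALU+mulh.MUL) pair
  cy6 -> i9 (ld.MEM) RAW r2
  cy7 -> i10 (blt.BR) no-port BR/MUL
  cy8 -> i11/i12 (mulh.MUL+ld.MEM) pair
  cy9 -> i13 (blt.BR) tail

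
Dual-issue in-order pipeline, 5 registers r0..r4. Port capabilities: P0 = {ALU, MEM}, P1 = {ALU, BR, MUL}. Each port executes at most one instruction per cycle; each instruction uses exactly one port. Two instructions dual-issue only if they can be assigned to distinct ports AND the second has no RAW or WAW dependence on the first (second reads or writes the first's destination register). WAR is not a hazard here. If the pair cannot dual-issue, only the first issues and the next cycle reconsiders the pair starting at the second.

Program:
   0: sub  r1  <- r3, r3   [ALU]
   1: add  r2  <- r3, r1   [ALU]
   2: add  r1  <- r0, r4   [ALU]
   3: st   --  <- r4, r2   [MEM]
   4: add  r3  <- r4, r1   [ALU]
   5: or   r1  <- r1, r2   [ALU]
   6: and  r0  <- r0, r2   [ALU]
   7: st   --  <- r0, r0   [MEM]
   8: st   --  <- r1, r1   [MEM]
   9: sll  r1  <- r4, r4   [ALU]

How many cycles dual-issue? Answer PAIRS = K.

PAIRS = 4

0. sub @i0  | RAW r1
1. add/add @i1,i2  | pair
2. st/add @i3,i4  | pair
3. or/and @i5,i6  | pair
4. st @i7  | no-port MEM/MEM
5. st/sll @i8,i9  | pair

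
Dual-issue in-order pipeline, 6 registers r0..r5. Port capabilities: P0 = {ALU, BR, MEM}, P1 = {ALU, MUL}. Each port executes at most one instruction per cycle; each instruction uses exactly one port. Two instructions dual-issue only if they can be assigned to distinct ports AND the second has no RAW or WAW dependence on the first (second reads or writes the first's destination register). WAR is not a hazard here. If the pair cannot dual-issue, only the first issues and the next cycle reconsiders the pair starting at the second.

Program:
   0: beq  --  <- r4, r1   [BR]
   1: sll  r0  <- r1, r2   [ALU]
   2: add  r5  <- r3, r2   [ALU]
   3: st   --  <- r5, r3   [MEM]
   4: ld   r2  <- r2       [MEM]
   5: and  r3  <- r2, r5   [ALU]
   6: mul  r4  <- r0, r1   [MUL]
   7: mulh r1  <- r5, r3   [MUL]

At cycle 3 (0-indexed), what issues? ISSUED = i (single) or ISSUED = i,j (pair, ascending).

ISSUED = 4

  cy0 -> i0&i1 (beq.BR/sll.ALU) pair
  cy1 -> i2 (add.ALU) RAW r5
  cy2 -> i3 (st.MEM) no-port MEM/MEM
  cy3 -> i4 (ld.MEM) RAW r2
  cy4 -> i5&i6 (and.ALU/mul.MUL) pair
  cy5 -> i7 (mulh.MUL) tail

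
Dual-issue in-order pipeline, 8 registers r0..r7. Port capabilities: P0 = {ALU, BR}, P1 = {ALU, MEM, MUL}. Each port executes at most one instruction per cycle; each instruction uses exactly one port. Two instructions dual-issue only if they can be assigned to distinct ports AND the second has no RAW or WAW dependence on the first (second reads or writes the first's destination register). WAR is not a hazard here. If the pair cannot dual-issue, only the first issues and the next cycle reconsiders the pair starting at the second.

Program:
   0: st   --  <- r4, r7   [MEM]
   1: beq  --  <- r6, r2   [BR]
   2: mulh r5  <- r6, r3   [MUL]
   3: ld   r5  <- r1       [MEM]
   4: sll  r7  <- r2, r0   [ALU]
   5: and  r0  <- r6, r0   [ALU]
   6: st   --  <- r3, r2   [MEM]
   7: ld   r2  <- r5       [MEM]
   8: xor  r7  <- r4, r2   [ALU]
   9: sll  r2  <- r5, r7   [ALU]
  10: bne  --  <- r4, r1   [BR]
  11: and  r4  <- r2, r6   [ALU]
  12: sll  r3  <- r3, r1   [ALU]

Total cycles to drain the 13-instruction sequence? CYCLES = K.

[0] i0/i1  st.MEM beq.BR  -- dual
[1] i2  mulh.MUL  -- no-port MUL/MEM
[2] i3/i4  ld.MEM sll.ALU  -- dual
[3] i5/i6  and.ALU st.MEM  -- dual
[4] i7  ld.MEM  -- RAW r2
[5] i8  xor.ALU  -- RAW r7
[6] i9/i10  sll.ALU bne.BR  -- dual
[7] i11/i12  and.ALU sll.ALU  -- dual

CYCLES = 8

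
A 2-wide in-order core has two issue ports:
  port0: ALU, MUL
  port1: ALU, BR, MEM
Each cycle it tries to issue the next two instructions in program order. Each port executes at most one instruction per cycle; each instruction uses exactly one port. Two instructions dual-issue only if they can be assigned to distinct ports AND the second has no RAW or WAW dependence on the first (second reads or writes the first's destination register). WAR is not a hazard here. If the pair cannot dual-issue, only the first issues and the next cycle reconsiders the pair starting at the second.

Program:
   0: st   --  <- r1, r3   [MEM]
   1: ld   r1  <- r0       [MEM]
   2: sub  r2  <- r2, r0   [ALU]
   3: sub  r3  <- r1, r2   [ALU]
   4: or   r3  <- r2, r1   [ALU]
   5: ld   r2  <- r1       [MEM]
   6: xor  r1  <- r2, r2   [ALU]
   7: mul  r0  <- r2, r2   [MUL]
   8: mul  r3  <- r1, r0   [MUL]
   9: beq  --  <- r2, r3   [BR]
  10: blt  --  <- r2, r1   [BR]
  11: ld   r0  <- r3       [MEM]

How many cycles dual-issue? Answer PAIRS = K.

  cy0 -> i0 (st) no-port MEM/MEM
  cy1 -> i1&i2 (ld/sub) 2-wide
  cy2 -> i3 (sub) WAW r3
  cy3 -> i4&i5 (or/ld) 2-wide
  cy4 -> i6&i7 (xor/mul) 2-wide
  cy5 -> i8 (mul) RAW r3
  cy6 -> i9 (beq) no-port BR/BR
  cy7 -> i10 (blt) no-port BR/MEM
  cy8 -> i11 (ld) tail

PAIRS = 3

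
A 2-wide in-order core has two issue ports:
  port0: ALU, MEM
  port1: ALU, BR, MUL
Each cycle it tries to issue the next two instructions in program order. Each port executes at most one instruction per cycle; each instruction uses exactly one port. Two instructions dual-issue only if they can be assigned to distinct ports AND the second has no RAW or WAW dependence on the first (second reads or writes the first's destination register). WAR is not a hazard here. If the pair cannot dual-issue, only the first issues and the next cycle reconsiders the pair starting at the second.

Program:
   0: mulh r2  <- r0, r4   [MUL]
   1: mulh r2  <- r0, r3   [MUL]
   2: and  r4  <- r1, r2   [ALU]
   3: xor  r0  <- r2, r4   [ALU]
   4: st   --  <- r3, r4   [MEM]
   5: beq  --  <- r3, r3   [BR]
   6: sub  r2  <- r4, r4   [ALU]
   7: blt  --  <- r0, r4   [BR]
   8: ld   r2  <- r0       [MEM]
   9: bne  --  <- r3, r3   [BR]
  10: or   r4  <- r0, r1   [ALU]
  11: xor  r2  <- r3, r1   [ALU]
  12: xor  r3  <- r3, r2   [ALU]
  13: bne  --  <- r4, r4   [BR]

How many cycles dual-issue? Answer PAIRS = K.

PAIRS = 5

#0 head=0: mulh i0 no-port MUL/MUL
#1 head=1: mulh i1 RAW r2
#2 head=2: and i2 RAW r4
#3 head=3: xor/st i3&i4 2-wide
#4 head=5: beq/sub i5&i6 2-wide
#5 head=7: blt/ld i7&i8 2-wide
#6 head=9: bne/or i9&i10 2-wide
#7 head=11: xor i11 RAW r2
#8 head=12: xor/bne i12&i13 2-wide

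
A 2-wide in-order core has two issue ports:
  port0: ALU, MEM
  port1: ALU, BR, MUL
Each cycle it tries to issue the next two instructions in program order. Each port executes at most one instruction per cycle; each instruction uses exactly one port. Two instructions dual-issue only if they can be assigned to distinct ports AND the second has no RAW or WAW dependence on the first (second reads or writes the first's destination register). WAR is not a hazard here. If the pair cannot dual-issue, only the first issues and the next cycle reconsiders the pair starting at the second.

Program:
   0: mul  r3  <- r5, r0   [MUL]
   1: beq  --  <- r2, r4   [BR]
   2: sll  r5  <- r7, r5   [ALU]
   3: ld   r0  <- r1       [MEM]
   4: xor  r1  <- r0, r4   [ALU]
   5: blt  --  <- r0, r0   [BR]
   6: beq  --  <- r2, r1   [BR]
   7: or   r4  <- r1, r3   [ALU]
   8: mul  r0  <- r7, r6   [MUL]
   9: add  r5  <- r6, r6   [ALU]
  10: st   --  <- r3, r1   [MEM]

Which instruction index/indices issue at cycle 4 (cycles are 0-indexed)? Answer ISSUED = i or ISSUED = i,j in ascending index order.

ISSUED = 6,7

#0 head=0: mul i0 no-port MUL/BR
#1 head=1: beq+sll i1+i2 dual
#2 head=3: ld i3 RAW r0
#3 head=4: xor+blt i4+i5 dual
#4 head=6: beq+or i6+i7 dual
#5 head=8: mul+add i8+i9 dual
#6 head=10: st i10 tail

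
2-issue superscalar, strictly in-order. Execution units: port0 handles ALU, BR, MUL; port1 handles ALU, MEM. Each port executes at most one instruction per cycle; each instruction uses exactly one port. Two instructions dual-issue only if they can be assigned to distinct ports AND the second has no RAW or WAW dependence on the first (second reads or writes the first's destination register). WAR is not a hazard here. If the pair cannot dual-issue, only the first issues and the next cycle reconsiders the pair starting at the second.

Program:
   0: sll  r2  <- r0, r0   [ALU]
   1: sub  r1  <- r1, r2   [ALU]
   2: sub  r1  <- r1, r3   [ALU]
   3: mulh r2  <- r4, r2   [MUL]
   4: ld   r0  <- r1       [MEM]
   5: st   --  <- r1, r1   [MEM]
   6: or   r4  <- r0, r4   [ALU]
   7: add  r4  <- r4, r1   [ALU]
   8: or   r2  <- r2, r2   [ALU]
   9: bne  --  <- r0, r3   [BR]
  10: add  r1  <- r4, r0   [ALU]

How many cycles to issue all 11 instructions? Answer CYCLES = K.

[0] i0  sll.ALU  -- RAW r2
[1] i1  sub.ALU  -- RAW+WAW r1
[2] i2/i3  sub.ALU+mulh.MUL  -- pair
[3] i4  ld.MEM  -- no-port MEM/MEM
[4] i5/i6  st.MEM+or.ALU  -- pair
[5] i7/i8  add.ALU+or.ALU  -- pair
[6] i9/i10  bne.BR+add.ALU  -- pair

CYCLES = 7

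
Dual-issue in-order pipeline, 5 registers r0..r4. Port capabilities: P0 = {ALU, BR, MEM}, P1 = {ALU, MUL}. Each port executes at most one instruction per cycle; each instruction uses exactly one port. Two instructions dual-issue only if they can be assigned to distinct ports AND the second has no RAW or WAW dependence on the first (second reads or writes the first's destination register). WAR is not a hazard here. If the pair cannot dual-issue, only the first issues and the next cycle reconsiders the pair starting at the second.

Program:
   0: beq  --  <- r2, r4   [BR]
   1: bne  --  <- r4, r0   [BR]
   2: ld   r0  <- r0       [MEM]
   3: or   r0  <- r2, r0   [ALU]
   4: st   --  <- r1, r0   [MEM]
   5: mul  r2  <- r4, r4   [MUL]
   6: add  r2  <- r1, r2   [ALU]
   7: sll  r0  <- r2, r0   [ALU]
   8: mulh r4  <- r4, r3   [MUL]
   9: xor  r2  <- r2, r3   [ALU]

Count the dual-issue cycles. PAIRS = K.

t=0 i0:beq ; no-port BR/BR
t=1 i1:bne ; no-port BR/MEM
t=2 i2:ld ; RAW+WAW r0
t=3 i3:or ; RAW r0
t=4 i4+i5:st/mul ; 2-wide
t=5 i6:add ; RAW r2
t=6 i7+i8:sll/mulh ; 2-wide
t=7 i9:xor ; tail

PAIRS = 2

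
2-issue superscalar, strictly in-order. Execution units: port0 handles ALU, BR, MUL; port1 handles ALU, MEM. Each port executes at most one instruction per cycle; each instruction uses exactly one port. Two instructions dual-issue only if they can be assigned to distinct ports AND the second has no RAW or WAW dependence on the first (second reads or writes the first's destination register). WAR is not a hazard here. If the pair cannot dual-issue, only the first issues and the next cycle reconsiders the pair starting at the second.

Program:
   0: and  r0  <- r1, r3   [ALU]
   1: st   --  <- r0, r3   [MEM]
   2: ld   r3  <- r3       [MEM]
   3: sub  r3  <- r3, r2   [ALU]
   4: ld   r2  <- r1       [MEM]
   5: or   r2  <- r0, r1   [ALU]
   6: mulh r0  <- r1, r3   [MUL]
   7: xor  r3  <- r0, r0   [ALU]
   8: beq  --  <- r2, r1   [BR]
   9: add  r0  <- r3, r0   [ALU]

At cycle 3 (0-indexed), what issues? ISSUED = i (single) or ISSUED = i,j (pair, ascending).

ISSUED = 3,4

0. and.ALU @i0  | RAW r0
1. st.MEM @i1  | no-port MEM/MEM
2. ld.MEM @i2  | RAW+WAW r3
3. sub.ALU;ld.MEM @i3/i4  | 2-wide
4. or.ALU;mulh.MUL @i5/i6  | 2-wide
5. xor.ALU;beq.BR @i7/i8  | 2-wide
6. add.ALU @i9  | tail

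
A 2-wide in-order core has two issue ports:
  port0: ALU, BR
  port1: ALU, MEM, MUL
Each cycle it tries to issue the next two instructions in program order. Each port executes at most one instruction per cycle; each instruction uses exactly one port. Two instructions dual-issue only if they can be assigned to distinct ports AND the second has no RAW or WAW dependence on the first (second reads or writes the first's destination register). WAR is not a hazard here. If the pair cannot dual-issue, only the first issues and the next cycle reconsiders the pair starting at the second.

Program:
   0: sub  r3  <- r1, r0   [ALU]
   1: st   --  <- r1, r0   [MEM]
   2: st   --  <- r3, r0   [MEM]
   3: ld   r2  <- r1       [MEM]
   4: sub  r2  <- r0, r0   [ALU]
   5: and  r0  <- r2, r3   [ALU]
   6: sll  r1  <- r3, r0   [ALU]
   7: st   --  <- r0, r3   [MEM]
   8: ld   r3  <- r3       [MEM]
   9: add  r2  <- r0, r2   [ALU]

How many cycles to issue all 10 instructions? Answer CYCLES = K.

CYCLES = 7

[0] i0,i1  sub st  -- 2-wide
[1] i2  st  -- no-port MEM/MEM
[2] i3  ld  -- WAW r2
[3] i4  sub  -- RAW r2
[4] i5  and  -- RAW r0
[5] i6,i7  sll st  -- 2-wide
[6] i8,i9  ld add  -- 2-wide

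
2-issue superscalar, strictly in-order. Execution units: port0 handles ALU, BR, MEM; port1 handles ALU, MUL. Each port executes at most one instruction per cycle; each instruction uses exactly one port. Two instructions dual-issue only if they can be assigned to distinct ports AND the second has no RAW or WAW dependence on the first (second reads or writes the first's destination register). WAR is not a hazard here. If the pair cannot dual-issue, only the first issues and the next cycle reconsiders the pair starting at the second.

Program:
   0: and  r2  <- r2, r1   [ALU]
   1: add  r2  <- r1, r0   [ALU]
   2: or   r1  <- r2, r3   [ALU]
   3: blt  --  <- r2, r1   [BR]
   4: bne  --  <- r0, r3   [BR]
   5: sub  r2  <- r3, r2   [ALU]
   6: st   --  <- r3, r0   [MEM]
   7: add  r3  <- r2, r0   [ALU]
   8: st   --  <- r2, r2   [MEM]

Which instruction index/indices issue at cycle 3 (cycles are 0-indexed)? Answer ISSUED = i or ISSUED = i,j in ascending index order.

ISSUED = 3

[0] i0  and  -- WAW r2
[1] i1  add  -- RAW r2
[2] i2  or  -- RAW r1
[3] i3  blt  -- no-port BR/BR
[4] i4,i5  bne sub  -- dual
[5] i6,i7  st add  -- dual
[6] i8  st  -- tail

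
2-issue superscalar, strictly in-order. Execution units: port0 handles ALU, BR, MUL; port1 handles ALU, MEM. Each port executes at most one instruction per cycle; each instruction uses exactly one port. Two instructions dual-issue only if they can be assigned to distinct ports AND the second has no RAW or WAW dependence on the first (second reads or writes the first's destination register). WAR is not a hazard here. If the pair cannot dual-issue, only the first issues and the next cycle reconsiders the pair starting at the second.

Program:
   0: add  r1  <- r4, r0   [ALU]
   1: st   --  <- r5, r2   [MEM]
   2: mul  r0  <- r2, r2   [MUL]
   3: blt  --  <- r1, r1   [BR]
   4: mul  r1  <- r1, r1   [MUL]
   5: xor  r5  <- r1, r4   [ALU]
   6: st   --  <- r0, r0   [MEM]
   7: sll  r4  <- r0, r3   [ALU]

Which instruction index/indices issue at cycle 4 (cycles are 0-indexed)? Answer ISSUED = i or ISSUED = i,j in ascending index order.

ISSUED = 5,6

  cy0 -> i0,i1 (add.ALU/st.MEM) dual
  cy1 -> i2 (mul.MUL) no-port MUL/BR
  cy2 -> i3 (blt.BR) no-port BR/MUL
  cy3 -> i4 (mul.MUL) RAW r1
  cy4 -> i5,i6 (xor.ALU/st.MEM) dual
  cy5 -> i7 (sll.ALU) tail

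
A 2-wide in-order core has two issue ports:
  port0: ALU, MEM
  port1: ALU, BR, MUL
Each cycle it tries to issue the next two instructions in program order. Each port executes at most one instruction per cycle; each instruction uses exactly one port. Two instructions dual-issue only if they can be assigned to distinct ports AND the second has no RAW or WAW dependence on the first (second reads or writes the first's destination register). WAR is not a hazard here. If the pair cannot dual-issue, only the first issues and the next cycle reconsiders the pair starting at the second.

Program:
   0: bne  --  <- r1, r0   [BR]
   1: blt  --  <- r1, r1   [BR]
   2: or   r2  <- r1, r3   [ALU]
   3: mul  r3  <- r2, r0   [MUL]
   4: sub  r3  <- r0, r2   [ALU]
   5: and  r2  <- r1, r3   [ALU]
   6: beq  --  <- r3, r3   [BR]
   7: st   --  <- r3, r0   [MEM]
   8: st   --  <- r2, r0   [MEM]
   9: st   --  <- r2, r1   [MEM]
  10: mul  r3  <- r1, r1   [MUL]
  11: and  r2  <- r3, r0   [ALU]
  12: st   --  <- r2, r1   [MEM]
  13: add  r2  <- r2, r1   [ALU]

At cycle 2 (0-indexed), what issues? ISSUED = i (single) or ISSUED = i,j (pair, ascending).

0. bne.BR @i0  | no-port BR/BR
1. blt.BR+or.ALU @i1/i2  | 2-wide
2. mul.MUL @i3  | WAW r3
3. sub.ALU @i4  | RAW r3
4. and.ALU+beq.BR @i5/i6  | 2-wide
5. st.MEM @i7  | no-port MEM/MEM
6. st.MEM @i8  | no-port MEM/MEM
7. st.MEM+mul.MUL @i9/i10  | 2-wide
8. and.ALU @i11  | RAW r2
9. st.MEM+add.ALU @i12/i13  | 2-wide

ISSUED = 3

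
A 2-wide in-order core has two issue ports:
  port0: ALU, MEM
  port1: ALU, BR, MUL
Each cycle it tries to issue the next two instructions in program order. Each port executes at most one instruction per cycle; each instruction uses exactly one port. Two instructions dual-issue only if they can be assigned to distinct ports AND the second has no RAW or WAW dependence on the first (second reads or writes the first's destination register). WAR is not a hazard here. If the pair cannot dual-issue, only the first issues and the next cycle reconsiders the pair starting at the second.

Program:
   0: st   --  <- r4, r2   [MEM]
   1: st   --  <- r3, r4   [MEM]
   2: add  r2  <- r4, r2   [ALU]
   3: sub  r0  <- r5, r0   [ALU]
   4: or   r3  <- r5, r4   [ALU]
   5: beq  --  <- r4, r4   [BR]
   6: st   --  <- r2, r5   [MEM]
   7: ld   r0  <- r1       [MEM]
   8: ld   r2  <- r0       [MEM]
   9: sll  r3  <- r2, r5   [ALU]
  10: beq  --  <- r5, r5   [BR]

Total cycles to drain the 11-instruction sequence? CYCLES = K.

c0: i0 st  no-port MEM/MEM
c1: i1/i2 st/add  2-wide
c2: i3/i4 sub/or  2-wide
c3: i5/i6 beq/st  2-wide
c4: i7 ld  no-port MEM/MEM
c5: i8 ld  RAW r2
c6: i9/i10 sll/beq  2-wide

CYCLES = 7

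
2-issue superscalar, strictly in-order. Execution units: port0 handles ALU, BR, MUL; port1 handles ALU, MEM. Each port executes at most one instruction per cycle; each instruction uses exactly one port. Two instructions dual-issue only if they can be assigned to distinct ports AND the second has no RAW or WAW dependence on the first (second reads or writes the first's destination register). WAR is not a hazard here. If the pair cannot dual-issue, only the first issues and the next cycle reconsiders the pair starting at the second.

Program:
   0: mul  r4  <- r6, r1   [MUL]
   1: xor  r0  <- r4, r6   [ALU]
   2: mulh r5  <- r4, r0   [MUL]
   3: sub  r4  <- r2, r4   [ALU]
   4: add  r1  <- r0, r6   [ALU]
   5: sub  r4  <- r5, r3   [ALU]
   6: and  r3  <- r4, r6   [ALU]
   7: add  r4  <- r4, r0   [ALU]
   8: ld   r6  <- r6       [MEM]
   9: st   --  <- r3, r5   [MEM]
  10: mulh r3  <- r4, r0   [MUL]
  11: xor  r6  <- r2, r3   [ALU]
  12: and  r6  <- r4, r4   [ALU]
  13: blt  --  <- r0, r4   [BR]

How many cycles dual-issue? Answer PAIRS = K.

#0 head=0: mul.MUL i0 RAW r4
#1 head=1: xor.ALU i1 RAW r0
#2 head=2: mulh.MUL;sub.ALU i2,i3 pair
#3 head=4: add.ALU;sub.ALU i4,i5 pair
#4 head=6: and.ALU;add.ALU i6,i7 pair
#5 head=8: ld.MEM i8 no-port MEM/MEM
#6 head=9: st.MEM;mulh.MUL i9,i10 pair
#7 head=11: xor.ALU i11 WAW r6
#8 head=12: and.ALU;blt.BR i12,i13 pair

PAIRS = 5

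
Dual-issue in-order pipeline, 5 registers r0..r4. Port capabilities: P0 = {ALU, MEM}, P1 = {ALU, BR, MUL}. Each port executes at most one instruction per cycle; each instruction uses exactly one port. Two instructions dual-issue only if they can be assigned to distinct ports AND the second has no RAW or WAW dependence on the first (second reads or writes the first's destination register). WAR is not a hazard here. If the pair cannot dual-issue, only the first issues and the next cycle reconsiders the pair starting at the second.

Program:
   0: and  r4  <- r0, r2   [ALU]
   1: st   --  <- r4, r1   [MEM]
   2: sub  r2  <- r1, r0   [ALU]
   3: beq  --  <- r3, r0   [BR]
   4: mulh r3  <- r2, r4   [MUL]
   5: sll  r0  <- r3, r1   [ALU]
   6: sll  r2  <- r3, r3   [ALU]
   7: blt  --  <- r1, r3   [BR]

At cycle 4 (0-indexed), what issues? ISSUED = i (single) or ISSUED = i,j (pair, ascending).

#0 head=0: and i0 RAW r4
#1 head=1: st+sub i1&i2 dual
#2 head=3: beq i3 no-port BR/MUL
#3 head=4: mulh i4 RAW r3
#4 head=5: sll+sll i5&i6 dual
#5 head=7: blt i7 tail

ISSUED = 5,6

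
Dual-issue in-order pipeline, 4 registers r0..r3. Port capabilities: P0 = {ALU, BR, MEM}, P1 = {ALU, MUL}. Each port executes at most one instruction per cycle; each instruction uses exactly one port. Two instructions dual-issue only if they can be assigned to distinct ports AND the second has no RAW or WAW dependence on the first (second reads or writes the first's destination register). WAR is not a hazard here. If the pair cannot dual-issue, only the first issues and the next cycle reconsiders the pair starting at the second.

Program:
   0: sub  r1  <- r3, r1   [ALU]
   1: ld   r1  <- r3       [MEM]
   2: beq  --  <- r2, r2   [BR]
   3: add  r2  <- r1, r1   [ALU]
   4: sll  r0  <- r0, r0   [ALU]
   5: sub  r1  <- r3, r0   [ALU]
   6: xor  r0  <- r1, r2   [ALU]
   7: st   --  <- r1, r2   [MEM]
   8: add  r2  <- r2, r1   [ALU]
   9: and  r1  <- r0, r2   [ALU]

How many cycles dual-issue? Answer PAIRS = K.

PAIRS = 2

[0] i0  sub  -- WAW r1
[1] i1  ld  -- no-port MEM/BR
[2] i2/i3  beq+add  -- dual
[3] i4  sll  -- RAW r0
[4] i5  sub  -- RAW r1
[5] i6/i7  xor+st  -- dual
[6] i8  add  -- RAW r2
[7] i9  and  -- tail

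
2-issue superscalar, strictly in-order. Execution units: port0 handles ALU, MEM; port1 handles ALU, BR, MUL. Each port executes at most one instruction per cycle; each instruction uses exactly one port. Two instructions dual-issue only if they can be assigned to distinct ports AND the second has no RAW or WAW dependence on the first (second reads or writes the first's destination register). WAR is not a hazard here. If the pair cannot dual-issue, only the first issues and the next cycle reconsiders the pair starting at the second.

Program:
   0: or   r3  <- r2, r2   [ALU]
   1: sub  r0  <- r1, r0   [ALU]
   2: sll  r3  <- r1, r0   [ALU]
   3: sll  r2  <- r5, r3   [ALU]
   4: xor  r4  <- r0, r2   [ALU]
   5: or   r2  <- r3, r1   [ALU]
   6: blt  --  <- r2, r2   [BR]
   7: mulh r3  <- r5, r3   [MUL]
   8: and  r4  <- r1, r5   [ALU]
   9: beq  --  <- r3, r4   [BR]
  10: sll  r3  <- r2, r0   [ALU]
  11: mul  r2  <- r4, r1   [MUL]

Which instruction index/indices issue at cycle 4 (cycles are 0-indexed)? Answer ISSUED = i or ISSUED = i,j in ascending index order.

ISSUED = 6

0. or.ALU+sub.ALU @i0/i1  | 2-wide
1. sll.ALU @i2  | RAW r3
2. sll.ALU @i3  | RAW r2
3. xor.ALU+or.ALU @i4/i5  | 2-wide
4. blt.BR @i6  | no-port BR/MUL
5. mulh.MUL+and.ALU @i7/i8  | 2-wide
6. beq.BR+sll.ALU @i9/i10  | 2-wide
7. mul.MUL @i11  | tail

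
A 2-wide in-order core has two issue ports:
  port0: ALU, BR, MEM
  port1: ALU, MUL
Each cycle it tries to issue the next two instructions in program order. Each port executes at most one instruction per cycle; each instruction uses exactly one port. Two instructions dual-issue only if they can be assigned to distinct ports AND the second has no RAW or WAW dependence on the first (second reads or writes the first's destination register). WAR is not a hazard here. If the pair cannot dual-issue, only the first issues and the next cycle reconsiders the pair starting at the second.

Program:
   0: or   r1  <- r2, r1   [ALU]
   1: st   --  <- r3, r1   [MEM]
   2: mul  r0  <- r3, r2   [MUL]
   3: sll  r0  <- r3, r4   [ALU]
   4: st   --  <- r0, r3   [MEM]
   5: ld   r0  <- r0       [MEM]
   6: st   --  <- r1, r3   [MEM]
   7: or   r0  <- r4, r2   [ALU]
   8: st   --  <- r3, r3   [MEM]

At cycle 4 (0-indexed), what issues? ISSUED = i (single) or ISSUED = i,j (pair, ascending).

  cy0 -> i0 (or.ALU) RAW r1
  cy1 -> i1+i2 (st.MEM;mul.MUL) dual
  cy2 -> i3 (sll.ALU) RAW r0
  cy3 -> i4 (st.MEM) no-port MEM/MEM
  cy4 -> i5 (ld.MEM) no-port MEM/MEM
  cy5 -> i6+i7 (st.MEM;or.ALU) dual
  cy6 -> i8 (st.MEM) tail

ISSUED = 5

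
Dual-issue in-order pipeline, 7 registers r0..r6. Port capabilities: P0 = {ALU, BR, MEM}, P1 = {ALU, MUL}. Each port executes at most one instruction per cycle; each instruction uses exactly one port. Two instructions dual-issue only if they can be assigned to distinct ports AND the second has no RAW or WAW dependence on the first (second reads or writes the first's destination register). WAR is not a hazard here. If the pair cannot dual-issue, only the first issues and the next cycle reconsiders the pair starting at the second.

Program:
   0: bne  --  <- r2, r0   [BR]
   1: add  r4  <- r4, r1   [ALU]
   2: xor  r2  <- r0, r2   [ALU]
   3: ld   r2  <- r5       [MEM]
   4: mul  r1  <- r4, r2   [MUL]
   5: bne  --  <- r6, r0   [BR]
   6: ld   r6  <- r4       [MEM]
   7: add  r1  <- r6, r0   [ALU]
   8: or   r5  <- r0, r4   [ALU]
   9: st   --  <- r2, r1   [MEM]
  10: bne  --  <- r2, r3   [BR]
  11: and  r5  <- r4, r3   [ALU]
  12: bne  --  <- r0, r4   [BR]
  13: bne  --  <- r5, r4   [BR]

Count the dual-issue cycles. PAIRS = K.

PAIRS = 4

c0: i0&i1 bne.BR add.ALU  2-wide
c1: i2 xor.ALU  WAW r2
c2: i3 ld.MEM  RAW r2
c3: i4&i5 mul.MUL bne.BR  2-wide
c4: i6 ld.MEM  RAW r6
c5: i7&i8 add.ALU or.ALU  2-wide
c6: i9 st.MEM  no-port MEM/BR
c7: i10&i11 bne.BR and.ALU  2-wide
c8: i12 bne.BR  no-port BR/BR
c9: i13 bne.BR  tail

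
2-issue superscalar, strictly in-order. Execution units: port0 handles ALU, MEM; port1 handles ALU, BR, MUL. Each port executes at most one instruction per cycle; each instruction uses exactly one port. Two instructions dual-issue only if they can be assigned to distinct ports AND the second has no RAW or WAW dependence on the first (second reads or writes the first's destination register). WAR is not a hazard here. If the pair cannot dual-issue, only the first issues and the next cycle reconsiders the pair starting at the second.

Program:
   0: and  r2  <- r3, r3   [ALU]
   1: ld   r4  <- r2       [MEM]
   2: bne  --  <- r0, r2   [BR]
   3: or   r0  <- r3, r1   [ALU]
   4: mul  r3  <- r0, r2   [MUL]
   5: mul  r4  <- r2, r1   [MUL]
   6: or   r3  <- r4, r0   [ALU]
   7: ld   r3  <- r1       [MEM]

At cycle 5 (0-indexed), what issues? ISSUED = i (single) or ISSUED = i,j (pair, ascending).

ISSUED = 6

[0] i0  and.ALU  -- RAW r2
[1] i1&i2  ld.MEM/bne.BR  -- 2-wide
[2] i3  or.ALU  -- RAW r0
[3] i4  mul.MUL  -- no-port MUL/MUL
[4] i5  mul.MUL  -- RAW r4
[5] i6  or.ALU  -- WAW r3
[6] i7  ld.MEM  -- tail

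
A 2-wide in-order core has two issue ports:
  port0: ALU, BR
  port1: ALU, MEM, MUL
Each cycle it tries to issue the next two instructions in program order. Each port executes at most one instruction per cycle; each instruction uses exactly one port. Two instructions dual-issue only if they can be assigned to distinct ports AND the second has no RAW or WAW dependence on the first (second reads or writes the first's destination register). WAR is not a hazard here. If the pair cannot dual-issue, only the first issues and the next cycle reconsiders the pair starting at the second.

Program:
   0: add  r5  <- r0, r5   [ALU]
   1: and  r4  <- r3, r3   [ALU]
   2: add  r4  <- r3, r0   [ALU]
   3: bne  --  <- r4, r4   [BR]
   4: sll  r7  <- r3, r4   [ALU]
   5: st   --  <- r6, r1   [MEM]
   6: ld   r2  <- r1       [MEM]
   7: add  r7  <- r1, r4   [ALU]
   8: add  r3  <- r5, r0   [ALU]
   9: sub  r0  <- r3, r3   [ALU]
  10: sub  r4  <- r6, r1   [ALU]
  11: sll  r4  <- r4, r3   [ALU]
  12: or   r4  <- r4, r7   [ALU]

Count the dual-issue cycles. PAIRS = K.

PAIRS = 4

c0: i0,i1 add.ALU+and.ALU  2-wide
c1: i2 add.ALU  RAW r4
c2: i3,i4 bne.BR+sll.ALU  2-wide
c3: i5 st.MEM  no-port MEM/MEM
c4: i6,i7 ld.MEM+add.ALU  2-wide
c5: i8 add.ALU  RAW r3
c6: i9,i10 sub.ALU+sub.ALU  2-wide
c7: i11 sll.ALU  RAW+WAW r4
c8: i12 or.ALU  tail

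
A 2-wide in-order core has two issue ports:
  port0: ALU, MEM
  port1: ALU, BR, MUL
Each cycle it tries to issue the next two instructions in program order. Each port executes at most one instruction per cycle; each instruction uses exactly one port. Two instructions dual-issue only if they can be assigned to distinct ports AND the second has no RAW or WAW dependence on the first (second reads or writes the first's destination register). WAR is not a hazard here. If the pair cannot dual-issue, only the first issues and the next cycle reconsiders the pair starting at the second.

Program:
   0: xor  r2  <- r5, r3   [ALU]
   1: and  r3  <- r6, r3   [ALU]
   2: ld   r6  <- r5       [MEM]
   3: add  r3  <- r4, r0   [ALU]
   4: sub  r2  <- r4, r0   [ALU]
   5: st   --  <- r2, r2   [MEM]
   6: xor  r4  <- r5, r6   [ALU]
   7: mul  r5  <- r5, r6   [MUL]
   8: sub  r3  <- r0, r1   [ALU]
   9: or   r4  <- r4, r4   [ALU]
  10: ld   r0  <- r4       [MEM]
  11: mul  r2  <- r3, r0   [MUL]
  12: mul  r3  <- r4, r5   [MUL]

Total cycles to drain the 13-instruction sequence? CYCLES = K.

CYCLES = 9

0. xor.ALU and.ALU @i0/i1  | pair
1. ld.MEM add.ALU @i2/i3  | pair
2. sub.ALU @i4  | RAW r2
3. st.MEM xor.ALU @i5/i6  | pair
4. mul.MUL sub.ALU @i7/i8  | pair
5. or.ALU @i9  | RAW r4
6. ld.MEM @i10  | RAW r0
7. mul.MUL @i11  | no-port MUL/MUL
8. mul.MUL @i12  | tail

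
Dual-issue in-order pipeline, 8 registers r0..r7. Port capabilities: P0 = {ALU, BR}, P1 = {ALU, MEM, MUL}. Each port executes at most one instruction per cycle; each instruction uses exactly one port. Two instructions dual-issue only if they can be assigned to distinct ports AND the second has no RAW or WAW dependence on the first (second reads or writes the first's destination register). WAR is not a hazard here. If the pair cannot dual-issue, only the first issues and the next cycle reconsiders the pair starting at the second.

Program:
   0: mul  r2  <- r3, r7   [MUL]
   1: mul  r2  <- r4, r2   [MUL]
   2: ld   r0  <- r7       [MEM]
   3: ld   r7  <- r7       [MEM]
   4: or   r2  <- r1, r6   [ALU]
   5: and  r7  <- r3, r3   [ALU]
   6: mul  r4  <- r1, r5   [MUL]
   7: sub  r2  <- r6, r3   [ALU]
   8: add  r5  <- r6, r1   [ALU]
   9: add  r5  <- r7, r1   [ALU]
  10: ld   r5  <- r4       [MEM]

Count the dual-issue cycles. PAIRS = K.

PAIRS = 3

[0] i0  mul  -- no-port MUL/MUL
[1] i1  mul  -- no-port MUL/MEM
[2] i2  ld  -- no-port MEM/MEM
[3] i3,i4  ld or  -- 2-wide
[4] i5,i6  and mul  -- 2-wide
[5] i7,i8  sub add  -- 2-wide
[6] i9  add  -- WAW r5
[7] i10  ld  -- tail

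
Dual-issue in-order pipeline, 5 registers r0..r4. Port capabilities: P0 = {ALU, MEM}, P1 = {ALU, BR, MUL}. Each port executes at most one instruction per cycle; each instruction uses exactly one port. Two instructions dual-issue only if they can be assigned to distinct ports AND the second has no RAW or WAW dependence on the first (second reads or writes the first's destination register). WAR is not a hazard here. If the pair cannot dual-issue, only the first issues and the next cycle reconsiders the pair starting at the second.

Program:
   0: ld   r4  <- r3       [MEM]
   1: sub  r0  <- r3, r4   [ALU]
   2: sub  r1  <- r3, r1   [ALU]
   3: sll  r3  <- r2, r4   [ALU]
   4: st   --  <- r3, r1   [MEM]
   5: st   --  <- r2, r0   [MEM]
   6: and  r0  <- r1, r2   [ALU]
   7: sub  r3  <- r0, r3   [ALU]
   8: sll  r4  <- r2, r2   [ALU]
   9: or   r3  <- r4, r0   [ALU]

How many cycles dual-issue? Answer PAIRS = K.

PAIRS = 3

#0 head=0: ld i0 RAW r4
#1 head=1: sub;sub i1+i2 pair
#2 head=3: sll i3 RAW r3
#3 head=4: st i4 no-port MEM/MEM
#4 head=5: st;and i5+i6 pair
#5 head=7: sub;sll i7+i8 pair
#6 head=9: or i9 tail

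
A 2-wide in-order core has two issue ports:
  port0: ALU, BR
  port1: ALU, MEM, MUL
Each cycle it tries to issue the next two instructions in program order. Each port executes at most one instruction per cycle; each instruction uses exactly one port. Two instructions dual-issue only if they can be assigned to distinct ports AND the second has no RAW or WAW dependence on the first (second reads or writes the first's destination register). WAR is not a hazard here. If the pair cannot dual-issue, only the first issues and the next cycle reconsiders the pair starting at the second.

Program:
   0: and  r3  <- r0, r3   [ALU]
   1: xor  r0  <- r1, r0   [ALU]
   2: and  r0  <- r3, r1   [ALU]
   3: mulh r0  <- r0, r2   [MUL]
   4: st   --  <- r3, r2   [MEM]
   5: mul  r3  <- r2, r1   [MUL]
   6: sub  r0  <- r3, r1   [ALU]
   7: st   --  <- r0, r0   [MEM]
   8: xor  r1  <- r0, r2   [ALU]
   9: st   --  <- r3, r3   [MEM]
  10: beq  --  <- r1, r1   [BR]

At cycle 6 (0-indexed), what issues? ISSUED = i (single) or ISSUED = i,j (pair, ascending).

ISSUED = 7,8

t=0 i0&i1:and.ALU+xor.ALU ; dual
t=1 i2:and.ALU ; RAW+WAW r0
t=2 i3:mulh.MUL ; no-port MUL/MEM
t=3 i4:st.MEM ; no-port MEM/MUL
t=4 i5:mul.MUL ; RAW r3
t=5 i6:sub.ALU ; RAW r0
t=6 i7&i8:st.MEM+xor.ALU ; dual
t=7 i9&i10:st.MEM+beq.BR ; dual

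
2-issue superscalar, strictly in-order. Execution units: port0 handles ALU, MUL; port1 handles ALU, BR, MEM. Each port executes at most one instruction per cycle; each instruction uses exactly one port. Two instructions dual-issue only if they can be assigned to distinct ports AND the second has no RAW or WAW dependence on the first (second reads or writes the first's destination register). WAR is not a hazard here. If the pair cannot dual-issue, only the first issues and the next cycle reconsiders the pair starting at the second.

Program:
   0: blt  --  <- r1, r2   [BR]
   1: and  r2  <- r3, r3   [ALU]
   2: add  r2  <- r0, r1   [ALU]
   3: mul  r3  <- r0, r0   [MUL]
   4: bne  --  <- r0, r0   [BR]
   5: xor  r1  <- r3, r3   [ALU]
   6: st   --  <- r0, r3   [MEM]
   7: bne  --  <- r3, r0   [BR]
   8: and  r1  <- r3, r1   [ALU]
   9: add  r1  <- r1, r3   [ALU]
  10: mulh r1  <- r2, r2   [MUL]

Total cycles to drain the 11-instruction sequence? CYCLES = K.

CYCLES = 7

0. blt and @i0/i1  | dual
1. add mul @i2/i3  | dual
2. bne xor @i4/i5  | dual
3. st @i6  | no-port MEM/BR
4. bne and @i7/i8  | dual
5. add @i9  | WAW r1
6. mulh @i10  | tail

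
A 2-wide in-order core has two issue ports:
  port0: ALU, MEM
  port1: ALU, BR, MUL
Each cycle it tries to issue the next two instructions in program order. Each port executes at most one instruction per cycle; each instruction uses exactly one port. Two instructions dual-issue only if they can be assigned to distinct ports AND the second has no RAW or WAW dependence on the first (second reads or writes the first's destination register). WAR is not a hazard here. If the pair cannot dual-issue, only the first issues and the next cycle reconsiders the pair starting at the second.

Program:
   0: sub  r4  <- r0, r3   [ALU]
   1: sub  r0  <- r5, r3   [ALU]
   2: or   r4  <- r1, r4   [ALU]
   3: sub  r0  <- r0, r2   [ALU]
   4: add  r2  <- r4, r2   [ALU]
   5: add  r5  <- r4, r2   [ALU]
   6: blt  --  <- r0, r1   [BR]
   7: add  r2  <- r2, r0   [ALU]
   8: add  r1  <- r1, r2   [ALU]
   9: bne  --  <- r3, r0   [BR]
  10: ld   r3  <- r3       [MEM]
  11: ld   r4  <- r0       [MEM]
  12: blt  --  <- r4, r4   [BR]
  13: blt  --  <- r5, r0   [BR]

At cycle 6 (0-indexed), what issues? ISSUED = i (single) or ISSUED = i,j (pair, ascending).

ISSUED = 10

  cy0 -> i0,i1 (sub/sub) dual
  cy1 -> i2,i3 (or/sub) dual
  cy2 -> i4 (add) RAW r2
  cy3 -> i5,i6 (add/blt) dual
  cy4 -> i7 (add) RAW r2
  cy5 -> i8,i9 (add/bne) dual
  cy6 -> i10 (ld) no-port MEM/MEM
  cy7 -> i11 (ld) RAW r4
  cy8 -> i12 (blt) no-port BR/BR
  cy9 -> i13 (blt) tail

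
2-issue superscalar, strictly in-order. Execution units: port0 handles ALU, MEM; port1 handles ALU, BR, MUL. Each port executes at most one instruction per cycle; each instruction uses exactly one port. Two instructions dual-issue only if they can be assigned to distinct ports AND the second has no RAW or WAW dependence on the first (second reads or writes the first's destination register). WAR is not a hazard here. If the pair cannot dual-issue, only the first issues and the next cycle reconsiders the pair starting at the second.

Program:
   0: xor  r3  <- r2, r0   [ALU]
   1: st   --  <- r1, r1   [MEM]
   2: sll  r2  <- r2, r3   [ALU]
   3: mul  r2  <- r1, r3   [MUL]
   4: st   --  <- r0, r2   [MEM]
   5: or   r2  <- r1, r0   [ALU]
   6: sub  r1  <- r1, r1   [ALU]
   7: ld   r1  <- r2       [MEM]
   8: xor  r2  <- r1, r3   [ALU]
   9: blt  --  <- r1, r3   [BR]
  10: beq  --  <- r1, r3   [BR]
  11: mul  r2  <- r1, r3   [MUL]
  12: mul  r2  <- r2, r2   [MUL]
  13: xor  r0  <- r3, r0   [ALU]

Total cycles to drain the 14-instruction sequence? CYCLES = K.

  cy0 -> i0+i1 (xor;st) 2-wide
  cy1 -> i2 (sll) WAW r2
  cy2 -> i3 (mul) RAW r2
  cy3 -> i4+i5 (st;or) 2-wide
  cy4 -> i6 (sub) WAW r1
  cy5 -> i7 (ld) RAW r1
  cy6 -> i8+i9 (xor;blt) 2-wide
  cy7 -> i10 (beq) no-port BR/MUL
  cy8 -> i11 (mul) no-port MUL/MUL
  cy9 -> i12+i13 (mul;xor) 2-wide

CYCLES = 10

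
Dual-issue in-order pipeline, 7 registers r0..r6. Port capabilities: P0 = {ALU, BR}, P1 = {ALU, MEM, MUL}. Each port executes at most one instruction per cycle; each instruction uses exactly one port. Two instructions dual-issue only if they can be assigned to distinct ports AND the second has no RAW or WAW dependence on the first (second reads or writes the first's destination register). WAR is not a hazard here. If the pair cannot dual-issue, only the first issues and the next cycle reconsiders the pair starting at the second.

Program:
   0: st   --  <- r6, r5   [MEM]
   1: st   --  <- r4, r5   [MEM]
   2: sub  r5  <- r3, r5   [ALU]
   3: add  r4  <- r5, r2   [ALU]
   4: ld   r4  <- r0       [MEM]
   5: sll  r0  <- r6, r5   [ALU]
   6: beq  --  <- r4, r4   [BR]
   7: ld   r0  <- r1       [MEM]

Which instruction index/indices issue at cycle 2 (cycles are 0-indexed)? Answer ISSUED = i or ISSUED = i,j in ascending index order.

ISSUED = 3

[0] i0  st.MEM  -- no-port MEM/MEM
[1] i1&i2  st.MEM;sub.ALU  -- pair
[2] i3  add.ALU  -- WAW r4
[3] i4&i5  ld.MEM;sll.ALU  -- pair
[4] i6&i7  beq.BR;ld.MEM  -- pair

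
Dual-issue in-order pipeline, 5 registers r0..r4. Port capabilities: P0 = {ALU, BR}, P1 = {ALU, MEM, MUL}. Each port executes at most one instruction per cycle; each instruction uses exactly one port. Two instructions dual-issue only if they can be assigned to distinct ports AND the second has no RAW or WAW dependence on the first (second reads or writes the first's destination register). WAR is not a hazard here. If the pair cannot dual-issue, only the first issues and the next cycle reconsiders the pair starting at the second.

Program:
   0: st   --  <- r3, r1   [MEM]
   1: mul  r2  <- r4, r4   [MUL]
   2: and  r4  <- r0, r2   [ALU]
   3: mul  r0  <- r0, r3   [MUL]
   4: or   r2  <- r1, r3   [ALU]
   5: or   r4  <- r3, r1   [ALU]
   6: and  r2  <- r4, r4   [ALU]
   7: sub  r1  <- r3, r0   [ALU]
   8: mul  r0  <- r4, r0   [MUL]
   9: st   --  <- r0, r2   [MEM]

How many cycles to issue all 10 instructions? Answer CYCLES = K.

c0: i0 st  no-port MEM/MUL
c1: i1 mul  RAW r2
c2: i2/i3 and;mul  pair
c3: i4/i5 or;or  pair
c4: i6/i7 and;sub  pair
c5: i8 mul  no-port MUL/MEM
c6: i9 st  tail

CYCLES = 7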